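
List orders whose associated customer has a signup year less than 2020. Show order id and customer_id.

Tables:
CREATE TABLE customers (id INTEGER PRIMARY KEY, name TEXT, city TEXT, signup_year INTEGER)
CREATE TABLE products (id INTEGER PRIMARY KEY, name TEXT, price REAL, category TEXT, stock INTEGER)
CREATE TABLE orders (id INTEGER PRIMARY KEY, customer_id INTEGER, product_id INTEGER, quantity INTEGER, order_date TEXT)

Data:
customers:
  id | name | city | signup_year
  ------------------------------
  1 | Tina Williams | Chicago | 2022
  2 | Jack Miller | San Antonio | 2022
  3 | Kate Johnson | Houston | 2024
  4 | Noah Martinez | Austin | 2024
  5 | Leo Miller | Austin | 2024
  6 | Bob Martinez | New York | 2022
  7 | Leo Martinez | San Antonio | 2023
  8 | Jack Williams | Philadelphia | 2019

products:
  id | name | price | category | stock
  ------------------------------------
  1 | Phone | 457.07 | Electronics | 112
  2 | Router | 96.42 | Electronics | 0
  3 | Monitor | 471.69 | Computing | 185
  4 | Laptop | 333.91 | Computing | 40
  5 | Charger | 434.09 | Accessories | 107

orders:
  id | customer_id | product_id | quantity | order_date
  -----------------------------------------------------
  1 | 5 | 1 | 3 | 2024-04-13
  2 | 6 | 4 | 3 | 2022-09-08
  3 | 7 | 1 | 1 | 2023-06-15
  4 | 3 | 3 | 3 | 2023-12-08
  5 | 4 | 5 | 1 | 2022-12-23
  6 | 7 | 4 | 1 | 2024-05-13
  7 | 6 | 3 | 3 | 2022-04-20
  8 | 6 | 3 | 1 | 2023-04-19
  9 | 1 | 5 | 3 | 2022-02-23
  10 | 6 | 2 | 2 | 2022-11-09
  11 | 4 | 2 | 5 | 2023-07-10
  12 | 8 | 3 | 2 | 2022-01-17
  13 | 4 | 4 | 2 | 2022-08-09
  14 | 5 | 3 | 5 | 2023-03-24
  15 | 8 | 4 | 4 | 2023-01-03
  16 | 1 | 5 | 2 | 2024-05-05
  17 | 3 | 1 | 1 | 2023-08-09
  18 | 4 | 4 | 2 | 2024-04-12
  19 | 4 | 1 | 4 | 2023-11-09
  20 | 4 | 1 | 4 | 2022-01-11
SELECT id, customer_id FROM orders WHERE customer_id IN (SELECT id FROM customers WHERE signup_year < 2020)

Execution result:
id | customer_id
12 | 8
15 | 8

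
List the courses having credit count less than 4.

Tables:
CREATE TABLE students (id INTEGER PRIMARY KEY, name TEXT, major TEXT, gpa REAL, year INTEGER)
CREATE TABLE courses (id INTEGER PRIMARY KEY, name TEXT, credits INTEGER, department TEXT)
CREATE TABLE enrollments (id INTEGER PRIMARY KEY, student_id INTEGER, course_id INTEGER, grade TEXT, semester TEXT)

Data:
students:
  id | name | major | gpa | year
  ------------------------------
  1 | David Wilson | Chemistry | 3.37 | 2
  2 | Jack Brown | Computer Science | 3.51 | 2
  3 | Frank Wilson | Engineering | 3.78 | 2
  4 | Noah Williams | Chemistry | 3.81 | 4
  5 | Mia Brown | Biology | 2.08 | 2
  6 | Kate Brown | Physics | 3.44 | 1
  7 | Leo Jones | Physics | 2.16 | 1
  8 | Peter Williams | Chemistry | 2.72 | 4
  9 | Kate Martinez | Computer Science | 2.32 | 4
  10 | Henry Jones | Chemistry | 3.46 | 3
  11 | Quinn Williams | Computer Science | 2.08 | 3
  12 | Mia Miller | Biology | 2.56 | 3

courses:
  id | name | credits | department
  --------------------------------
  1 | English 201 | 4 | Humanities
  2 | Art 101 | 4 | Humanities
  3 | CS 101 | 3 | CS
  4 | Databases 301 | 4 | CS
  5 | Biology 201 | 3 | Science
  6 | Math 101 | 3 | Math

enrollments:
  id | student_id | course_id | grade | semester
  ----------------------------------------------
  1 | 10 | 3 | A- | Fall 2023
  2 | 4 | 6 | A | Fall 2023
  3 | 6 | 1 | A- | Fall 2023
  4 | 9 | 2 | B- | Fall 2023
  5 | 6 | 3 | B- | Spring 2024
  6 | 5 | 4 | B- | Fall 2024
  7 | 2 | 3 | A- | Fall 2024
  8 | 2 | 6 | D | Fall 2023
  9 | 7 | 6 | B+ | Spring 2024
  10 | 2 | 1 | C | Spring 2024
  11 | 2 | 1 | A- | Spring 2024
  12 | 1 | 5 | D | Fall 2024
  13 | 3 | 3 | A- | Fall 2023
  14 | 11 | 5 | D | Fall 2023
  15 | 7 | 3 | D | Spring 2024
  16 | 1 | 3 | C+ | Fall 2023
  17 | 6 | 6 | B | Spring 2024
SELECT name, credits FROM courses WHERE credits < 4

Execution result:
name | credits
CS 101 | 3
Biology 201 | 3
Math 101 | 3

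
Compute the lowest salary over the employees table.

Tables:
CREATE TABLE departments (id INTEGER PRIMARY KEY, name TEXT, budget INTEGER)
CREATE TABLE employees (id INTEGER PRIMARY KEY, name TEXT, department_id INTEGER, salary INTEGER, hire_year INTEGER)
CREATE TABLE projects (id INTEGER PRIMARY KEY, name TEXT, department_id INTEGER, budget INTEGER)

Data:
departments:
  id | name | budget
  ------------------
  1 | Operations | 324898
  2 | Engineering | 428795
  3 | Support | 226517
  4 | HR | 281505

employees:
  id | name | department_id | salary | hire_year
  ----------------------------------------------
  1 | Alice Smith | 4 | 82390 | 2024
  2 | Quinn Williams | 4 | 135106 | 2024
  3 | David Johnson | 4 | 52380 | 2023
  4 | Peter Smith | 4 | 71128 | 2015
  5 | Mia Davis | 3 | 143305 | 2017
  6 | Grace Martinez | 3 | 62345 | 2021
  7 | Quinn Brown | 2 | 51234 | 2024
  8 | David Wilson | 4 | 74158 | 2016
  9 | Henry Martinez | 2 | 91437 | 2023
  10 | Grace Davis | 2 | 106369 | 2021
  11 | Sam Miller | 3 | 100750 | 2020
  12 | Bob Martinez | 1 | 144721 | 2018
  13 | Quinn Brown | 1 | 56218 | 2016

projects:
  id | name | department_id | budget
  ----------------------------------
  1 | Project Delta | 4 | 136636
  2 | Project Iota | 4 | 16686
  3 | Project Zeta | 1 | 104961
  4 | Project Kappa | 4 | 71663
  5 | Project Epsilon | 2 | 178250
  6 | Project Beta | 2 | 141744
SELECT MIN(salary) FROM employees

Execution result:
51234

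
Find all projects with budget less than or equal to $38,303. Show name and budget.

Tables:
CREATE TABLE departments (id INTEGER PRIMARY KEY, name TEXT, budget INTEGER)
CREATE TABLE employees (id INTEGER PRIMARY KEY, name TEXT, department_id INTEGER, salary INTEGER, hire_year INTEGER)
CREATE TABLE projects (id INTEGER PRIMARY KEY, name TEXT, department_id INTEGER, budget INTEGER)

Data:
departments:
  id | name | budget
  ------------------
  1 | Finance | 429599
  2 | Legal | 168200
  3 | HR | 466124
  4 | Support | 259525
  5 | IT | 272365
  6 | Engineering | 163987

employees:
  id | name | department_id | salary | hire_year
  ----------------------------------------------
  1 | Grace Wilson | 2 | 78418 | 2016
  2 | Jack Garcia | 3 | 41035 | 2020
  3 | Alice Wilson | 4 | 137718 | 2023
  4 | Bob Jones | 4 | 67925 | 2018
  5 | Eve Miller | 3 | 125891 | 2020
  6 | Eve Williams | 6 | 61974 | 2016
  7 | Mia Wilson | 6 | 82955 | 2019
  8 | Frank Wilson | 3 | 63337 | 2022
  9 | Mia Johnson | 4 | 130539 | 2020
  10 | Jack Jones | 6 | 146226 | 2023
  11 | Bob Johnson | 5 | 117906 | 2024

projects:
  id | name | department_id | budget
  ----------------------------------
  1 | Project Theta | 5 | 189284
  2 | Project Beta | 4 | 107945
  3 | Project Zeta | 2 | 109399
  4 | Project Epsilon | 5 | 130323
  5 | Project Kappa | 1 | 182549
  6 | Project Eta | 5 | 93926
SELECT name, budget FROM projects WHERE budget <= 38303

Execution result:
(no rows)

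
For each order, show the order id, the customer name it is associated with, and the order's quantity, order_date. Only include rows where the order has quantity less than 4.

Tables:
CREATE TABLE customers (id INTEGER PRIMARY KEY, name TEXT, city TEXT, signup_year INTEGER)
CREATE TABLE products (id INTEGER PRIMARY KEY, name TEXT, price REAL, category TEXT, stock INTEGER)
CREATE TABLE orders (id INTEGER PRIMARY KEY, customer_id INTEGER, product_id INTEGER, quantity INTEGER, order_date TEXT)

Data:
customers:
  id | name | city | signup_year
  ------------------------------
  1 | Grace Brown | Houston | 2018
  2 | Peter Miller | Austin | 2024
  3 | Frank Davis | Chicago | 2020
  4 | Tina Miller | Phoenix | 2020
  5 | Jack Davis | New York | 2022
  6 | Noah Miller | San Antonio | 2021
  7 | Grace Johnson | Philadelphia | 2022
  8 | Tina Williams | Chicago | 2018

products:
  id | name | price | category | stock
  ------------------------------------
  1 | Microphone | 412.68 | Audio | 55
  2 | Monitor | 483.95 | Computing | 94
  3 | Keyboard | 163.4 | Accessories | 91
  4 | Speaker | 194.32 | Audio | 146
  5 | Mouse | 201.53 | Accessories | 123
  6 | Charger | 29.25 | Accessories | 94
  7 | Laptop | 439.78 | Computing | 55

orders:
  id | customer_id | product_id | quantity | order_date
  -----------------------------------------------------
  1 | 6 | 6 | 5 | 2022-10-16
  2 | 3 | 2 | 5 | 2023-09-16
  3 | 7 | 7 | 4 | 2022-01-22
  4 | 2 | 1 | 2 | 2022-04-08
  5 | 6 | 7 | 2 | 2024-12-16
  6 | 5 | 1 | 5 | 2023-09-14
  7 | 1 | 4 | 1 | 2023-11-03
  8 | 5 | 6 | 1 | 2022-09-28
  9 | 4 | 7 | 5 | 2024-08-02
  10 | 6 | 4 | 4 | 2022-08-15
SELECT c.id, p.name AS customer, c.quantity, c.order_date FROM orders c JOIN customers p ON c.customer_id = p.id WHERE c.quantity < 4

Execution result:
id | customer | quantity | order_date
4 | Peter Miller | 2 | 2022-04-08
5 | Noah Miller | 2 | 2024-12-16
7 | Grace Brown | 1 | 2023-11-03
8 | Jack Davis | 1 | 2022-09-28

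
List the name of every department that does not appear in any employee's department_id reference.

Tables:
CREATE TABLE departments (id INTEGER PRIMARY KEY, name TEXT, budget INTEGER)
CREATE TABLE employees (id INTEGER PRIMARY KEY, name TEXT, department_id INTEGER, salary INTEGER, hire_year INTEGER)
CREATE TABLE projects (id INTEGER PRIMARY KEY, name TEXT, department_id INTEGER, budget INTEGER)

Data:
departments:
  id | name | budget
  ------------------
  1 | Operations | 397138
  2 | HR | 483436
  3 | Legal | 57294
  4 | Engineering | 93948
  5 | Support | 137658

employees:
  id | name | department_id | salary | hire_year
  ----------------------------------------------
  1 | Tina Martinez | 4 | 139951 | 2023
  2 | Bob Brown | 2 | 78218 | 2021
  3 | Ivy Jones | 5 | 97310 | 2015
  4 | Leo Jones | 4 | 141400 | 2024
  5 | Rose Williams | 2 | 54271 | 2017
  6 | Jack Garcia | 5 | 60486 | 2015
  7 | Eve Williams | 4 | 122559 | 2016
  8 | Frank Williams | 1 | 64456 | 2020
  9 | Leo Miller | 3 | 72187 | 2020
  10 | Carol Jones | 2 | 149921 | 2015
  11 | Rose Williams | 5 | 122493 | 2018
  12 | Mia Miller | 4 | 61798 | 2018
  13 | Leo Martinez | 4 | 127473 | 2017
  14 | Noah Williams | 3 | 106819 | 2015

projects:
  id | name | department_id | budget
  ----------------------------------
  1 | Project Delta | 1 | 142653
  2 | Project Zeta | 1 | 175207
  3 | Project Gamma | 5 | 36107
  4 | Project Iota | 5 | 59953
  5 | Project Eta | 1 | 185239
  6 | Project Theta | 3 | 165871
SELECT p.name FROM departments p LEFT JOIN employees c ON c.department_id = p.id WHERE c.id IS NULL

Execution result:
(no rows)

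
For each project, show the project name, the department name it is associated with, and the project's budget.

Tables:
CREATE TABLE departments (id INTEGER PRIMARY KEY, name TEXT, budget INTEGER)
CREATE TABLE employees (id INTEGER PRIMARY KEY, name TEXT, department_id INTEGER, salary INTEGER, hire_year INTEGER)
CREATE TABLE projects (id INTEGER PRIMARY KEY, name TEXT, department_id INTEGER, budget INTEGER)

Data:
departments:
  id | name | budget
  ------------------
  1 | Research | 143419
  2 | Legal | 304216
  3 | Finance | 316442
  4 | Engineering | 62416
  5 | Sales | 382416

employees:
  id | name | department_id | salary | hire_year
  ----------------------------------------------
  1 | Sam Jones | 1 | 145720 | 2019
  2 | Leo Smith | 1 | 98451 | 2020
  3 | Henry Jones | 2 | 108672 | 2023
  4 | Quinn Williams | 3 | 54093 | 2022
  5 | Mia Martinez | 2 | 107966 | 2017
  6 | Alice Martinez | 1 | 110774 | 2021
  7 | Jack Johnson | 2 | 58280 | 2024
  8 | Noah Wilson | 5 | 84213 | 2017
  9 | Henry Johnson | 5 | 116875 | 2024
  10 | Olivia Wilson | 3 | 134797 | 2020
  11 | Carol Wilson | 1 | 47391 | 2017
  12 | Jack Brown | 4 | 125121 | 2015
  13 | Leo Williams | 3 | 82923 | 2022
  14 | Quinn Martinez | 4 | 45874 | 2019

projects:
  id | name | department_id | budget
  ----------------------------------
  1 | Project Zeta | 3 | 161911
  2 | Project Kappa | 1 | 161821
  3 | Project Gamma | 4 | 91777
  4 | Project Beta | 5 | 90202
SELECT c.name, p.name AS department, c.budget FROM projects c JOIN departments p ON c.department_id = p.id

Execution result:
name | department | budget
Project Zeta | Finance | 161911
Project Kappa | Research | 161821
Project Gamma | Engineering | 91777
Project Beta | Sales | 90202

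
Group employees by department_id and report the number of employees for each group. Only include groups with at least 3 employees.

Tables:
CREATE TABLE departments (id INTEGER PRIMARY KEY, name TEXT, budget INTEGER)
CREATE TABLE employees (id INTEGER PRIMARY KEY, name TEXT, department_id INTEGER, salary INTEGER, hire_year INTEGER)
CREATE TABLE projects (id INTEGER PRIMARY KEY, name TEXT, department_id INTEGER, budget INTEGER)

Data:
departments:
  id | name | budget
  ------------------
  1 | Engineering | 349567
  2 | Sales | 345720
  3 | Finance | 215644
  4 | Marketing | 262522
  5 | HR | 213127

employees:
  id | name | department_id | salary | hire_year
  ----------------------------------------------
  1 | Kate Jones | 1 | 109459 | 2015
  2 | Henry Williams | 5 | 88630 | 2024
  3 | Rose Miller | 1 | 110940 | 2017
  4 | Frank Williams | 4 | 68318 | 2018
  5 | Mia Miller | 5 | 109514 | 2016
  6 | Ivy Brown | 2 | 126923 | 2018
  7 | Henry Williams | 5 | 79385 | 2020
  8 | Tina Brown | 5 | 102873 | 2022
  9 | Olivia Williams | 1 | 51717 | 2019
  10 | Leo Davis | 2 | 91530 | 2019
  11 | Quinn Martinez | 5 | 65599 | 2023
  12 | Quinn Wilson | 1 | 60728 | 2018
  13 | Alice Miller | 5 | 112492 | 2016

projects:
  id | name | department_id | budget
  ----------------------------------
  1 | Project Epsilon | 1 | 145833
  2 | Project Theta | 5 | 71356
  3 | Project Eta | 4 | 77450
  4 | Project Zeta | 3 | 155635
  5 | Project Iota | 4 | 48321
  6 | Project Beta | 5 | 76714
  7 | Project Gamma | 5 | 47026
SELECT department_id, COUNT(*) AS n FROM employees GROUP BY department_id HAVING COUNT(*) >= 3

Execution result:
department_id | n
1 | 4
5 | 6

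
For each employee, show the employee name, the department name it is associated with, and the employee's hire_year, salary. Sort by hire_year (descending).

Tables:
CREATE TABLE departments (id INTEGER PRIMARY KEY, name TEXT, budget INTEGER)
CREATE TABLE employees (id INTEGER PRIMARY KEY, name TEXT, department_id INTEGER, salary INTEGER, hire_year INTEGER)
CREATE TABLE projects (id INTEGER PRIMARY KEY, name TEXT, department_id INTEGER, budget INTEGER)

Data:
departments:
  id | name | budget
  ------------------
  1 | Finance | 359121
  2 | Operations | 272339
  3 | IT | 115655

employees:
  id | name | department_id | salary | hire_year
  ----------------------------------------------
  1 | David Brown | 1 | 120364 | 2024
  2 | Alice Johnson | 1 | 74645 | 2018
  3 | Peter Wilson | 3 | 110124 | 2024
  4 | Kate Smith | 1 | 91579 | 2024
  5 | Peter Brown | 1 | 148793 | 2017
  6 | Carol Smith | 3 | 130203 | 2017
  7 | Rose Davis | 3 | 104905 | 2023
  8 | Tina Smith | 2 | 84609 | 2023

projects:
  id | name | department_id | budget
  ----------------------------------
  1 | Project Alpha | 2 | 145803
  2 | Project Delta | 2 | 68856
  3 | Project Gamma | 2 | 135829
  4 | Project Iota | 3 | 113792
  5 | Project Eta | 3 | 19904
SELECT c.name, p.name AS department, c.hire_year, c.salary FROM employees c JOIN departments p ON c.department_id = p.id ORDER BY c.hire_year DESC

Execution result:
name | department | hire_year | salary
David Brown | Finance | 2024 | 120364
Peter Wilson | IT | 2024 | 110124
Kate Smith | Finance | 2024 | 91579
Rose Davis | IT | 2023 | 104905
Tina Smith | Operations | 2023 | 84609
Alice Johnson | Finance | 2018 | 74645
Peter Brown | Finance | 2017 | 148793
Carol Smith | IT | 2017 | 130203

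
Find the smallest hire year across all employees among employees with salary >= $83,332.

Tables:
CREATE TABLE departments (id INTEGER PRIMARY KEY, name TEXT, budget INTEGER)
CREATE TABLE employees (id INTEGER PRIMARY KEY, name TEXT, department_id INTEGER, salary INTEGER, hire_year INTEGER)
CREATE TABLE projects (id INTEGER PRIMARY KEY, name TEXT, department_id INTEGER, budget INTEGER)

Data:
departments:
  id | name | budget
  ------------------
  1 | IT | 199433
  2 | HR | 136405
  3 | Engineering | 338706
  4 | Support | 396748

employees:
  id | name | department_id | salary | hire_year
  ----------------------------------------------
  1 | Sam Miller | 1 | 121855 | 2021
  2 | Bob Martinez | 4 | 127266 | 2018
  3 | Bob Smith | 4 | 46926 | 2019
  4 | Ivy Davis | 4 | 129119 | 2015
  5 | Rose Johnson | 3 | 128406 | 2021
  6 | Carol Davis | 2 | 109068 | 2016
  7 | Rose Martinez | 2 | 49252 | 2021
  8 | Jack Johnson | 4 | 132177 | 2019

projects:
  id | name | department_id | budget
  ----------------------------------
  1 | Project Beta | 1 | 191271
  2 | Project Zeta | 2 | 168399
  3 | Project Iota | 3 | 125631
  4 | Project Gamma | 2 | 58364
SELECT MIN(hire_year) FROM employees WHERE salary >= 83332

Execution result:
2015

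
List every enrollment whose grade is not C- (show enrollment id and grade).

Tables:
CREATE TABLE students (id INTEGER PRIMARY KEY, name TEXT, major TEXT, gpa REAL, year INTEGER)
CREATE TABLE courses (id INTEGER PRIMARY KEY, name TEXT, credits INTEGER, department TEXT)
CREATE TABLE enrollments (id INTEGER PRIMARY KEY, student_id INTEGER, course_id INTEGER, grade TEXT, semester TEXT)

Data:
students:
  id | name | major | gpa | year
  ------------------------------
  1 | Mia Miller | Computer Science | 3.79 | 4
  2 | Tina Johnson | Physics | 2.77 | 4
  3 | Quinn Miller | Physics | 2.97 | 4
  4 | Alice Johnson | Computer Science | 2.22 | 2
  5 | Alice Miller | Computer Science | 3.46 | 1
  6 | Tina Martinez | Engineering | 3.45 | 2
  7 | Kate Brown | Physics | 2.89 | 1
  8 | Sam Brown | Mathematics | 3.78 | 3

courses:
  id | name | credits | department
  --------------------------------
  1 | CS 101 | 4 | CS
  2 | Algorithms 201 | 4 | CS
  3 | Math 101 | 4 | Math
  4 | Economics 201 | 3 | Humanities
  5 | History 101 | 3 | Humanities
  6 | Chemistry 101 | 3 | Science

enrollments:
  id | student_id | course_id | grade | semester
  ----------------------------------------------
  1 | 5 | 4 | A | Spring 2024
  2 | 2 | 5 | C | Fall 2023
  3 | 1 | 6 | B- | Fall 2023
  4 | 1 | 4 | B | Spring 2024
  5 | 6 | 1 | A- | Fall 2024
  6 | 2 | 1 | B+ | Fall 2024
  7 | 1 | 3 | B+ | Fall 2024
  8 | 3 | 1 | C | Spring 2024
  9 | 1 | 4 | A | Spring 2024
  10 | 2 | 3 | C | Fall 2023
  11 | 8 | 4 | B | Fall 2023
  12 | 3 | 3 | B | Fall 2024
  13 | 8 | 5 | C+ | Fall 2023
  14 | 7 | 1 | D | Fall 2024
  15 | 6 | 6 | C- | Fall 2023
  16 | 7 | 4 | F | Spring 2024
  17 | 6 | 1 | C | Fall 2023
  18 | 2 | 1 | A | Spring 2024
SELECT id, grade FROM enrollments WHERE grade <> 'C-'

Execution result:
id | grade
1 | A
2 | C
3 | B-
4 | B
5 | A-
6 | B+
7 | B+
8 | C
9 | A
10 | C
11 | B
12 | B
13 | C+
14 | D
16 | F
17 | C
18 | A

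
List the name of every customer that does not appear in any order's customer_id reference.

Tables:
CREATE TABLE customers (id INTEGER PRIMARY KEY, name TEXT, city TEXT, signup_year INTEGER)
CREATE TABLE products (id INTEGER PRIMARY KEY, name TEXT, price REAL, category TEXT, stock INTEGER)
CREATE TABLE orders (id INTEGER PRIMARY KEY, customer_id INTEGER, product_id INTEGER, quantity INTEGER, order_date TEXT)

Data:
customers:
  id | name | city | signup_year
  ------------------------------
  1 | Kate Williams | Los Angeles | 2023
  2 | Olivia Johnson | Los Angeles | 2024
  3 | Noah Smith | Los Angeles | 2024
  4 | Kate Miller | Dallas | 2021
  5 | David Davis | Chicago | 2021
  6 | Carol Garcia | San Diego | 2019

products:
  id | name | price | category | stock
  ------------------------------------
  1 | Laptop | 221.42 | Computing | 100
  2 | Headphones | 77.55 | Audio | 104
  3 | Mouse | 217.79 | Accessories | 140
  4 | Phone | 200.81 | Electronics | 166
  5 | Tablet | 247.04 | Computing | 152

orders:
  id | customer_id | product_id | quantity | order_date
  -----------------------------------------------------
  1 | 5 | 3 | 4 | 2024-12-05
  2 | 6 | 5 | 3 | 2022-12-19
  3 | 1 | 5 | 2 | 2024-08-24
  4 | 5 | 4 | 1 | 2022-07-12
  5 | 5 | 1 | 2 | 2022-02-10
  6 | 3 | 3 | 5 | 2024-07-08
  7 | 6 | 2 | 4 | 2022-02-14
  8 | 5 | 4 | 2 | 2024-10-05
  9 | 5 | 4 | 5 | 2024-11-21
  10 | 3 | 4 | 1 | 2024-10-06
SELECT p.name FROM customers p LEFT JOIN orders c ON c.customer_id = p.id WHERE c.id IS NULL

Execution result:
name
Olivia Johnson
Kate Miller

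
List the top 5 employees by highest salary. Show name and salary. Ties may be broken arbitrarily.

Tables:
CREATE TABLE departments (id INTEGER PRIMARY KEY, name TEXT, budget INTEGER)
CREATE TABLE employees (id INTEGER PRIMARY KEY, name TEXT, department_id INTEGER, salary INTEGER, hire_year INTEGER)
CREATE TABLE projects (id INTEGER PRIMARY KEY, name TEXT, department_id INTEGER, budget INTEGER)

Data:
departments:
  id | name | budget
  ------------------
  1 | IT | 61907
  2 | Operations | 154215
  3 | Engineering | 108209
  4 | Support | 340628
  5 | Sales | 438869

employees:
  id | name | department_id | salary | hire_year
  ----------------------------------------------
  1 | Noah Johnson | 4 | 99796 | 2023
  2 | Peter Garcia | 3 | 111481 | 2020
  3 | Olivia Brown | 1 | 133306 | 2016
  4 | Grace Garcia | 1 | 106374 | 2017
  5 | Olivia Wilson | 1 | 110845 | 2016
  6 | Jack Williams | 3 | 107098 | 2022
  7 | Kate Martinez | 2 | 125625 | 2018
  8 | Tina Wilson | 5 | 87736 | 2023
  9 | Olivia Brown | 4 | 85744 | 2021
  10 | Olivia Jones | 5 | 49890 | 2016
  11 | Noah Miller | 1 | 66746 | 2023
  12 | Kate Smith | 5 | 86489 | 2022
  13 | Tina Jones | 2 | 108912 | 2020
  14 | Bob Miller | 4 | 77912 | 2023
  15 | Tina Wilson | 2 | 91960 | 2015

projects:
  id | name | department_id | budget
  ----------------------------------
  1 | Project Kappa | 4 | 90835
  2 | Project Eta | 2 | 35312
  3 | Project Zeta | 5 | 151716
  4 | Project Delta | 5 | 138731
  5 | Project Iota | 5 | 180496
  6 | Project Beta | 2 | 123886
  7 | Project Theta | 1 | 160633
SELECT name, salary FROM employees ORDER BY salary DESC LIMIT 5

Execution result:
name | salary
Olivia Brown | 133306
Kate Martinez | 125625
Peter Garcia | 111481
Olivia Wilson | 110845
Tina Jones | 108912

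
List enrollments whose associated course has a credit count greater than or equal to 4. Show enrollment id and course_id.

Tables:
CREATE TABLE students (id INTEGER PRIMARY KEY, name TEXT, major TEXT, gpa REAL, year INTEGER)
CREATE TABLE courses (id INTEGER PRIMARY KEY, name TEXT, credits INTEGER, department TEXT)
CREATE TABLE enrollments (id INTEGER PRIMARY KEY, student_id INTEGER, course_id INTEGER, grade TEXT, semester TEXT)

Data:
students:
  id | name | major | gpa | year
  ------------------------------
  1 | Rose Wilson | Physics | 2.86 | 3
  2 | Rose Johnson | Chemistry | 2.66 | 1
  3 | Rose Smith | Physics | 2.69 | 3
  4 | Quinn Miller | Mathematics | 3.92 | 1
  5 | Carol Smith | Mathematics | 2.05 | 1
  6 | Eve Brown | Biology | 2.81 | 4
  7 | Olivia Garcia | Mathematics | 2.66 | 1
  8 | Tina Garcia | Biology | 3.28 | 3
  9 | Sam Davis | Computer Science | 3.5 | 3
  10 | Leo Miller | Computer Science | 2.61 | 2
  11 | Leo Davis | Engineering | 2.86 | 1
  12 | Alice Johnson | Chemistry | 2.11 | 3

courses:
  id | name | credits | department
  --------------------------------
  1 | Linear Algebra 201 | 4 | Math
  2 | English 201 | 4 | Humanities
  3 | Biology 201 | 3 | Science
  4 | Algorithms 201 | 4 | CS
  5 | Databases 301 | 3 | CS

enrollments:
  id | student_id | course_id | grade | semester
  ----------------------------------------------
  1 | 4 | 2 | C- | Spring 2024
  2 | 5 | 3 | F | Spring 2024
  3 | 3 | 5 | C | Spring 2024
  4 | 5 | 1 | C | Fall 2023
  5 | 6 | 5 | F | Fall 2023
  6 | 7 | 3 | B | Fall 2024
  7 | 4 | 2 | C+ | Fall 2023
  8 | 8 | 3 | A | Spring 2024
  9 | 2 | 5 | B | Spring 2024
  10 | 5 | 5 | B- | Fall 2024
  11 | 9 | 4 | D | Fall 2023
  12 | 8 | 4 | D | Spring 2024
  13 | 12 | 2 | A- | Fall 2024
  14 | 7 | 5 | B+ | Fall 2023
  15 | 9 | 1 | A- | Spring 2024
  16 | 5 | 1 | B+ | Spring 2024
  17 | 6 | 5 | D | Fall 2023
SELECT id, course_id FROM enrollments WHERE course_id IN (SELECT id FROM courses WHERE credits >= 4)

Execution result:
id | course_id
1 | 2
4 | 1
7 | 2
11 | 4
12 | 4
13 | 2
15 | 1
16 | 1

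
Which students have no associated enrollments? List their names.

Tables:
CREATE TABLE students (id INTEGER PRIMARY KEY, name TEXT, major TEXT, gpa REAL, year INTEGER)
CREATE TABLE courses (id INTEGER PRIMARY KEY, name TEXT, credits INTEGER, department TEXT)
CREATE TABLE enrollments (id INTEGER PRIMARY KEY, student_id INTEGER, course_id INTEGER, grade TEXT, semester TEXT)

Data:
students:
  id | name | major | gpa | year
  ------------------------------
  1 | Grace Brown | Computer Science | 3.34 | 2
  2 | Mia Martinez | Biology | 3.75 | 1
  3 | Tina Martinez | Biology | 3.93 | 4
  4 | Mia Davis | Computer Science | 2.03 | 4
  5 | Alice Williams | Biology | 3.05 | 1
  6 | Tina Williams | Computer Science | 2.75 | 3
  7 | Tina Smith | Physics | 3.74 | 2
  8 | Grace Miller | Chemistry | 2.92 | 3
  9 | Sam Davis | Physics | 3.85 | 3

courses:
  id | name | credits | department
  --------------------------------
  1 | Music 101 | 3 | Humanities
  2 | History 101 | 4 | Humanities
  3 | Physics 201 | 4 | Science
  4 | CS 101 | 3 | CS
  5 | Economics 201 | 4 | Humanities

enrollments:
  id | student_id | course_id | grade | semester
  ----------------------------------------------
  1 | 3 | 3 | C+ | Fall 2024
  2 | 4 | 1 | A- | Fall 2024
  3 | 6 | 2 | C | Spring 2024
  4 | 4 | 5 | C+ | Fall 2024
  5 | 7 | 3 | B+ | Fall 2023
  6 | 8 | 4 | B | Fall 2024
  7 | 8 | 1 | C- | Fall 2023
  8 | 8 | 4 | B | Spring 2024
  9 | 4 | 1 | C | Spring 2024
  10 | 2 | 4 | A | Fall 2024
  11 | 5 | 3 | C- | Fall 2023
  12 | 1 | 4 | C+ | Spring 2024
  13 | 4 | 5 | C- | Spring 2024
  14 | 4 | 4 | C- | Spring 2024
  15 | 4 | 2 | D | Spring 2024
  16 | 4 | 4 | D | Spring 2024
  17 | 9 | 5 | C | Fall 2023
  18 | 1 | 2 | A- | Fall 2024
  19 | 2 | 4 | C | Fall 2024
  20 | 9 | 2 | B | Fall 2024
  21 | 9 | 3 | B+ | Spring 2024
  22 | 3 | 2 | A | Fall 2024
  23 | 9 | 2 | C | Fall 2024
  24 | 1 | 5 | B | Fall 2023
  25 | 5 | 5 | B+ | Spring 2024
SELECT p.name FROM students p LEFT JOIN enrollments c ON c.student_id = p.id WHERE c.id IS NULL

Execution result:
(no rows)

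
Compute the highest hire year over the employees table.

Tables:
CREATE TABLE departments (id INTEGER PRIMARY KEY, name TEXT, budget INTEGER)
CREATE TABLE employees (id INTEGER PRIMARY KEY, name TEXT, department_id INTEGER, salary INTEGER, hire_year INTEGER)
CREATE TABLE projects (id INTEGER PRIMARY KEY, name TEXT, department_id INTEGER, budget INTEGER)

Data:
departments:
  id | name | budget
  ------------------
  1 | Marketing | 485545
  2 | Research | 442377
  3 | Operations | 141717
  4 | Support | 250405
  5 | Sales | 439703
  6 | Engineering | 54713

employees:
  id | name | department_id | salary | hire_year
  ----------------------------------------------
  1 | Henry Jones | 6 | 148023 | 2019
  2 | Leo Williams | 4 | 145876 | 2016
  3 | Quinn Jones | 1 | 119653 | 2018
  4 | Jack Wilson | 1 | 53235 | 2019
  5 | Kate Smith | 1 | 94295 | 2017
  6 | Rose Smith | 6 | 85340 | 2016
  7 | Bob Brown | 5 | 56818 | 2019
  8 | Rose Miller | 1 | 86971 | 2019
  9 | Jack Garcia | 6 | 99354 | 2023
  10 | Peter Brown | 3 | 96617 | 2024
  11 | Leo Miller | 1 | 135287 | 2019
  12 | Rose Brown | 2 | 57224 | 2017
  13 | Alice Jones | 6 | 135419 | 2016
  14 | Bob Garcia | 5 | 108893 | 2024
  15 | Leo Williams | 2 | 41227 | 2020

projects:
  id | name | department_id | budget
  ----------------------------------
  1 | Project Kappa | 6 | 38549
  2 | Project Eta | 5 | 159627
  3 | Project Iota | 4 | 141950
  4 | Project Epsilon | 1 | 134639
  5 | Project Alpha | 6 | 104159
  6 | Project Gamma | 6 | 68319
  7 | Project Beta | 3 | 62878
SELECT MAX(hire_year) FROM employees

Execution result:
2024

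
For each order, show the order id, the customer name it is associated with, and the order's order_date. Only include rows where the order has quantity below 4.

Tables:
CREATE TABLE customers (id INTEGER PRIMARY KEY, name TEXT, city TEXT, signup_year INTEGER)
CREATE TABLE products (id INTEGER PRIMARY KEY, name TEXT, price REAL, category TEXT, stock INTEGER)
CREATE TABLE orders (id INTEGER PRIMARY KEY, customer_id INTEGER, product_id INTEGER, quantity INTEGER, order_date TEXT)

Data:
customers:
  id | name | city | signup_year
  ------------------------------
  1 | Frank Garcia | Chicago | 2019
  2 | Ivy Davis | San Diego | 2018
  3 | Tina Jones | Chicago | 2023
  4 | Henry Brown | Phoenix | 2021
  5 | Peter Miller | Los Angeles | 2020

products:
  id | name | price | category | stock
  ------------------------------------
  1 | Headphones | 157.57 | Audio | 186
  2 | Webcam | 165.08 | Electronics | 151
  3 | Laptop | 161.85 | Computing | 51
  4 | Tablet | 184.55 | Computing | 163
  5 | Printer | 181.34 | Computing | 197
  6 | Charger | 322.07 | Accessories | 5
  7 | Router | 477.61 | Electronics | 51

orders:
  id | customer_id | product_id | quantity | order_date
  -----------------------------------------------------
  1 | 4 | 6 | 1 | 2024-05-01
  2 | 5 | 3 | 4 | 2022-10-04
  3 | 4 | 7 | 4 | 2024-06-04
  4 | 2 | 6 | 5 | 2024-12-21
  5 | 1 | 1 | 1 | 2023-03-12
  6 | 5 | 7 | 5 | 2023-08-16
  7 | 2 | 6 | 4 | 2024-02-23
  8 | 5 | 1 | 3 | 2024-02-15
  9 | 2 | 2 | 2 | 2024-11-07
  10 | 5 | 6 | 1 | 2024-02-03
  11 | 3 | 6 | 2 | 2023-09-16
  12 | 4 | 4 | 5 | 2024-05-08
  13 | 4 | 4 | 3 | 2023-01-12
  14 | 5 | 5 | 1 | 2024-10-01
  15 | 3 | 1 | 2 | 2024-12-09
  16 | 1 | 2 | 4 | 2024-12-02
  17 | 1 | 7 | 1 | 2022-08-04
SELECT c.id, p.name AS customer, c.order_date FROM orders c JOIN customers p ON c.customer_id = p.id WHERE c.quantity < 4

Execution result:
id | customer | order_date
1 | Henry Brown | 2024-05-01
5 | Frank Garcia | 2023-03-12
8 | Peter Miller | 2024-02-15
9 | Ivy Davis | 2024-11-07
10 | Peter Miller | 2024-02-03
11 | Tina Jones | 2023-09-16
13 | Henry Brown | 2023-01-12
14 | Peter Miller | 2024-10-01
15 | Tina Jones | 2024-12-09
17 | Frank Garcia | 2022-08-04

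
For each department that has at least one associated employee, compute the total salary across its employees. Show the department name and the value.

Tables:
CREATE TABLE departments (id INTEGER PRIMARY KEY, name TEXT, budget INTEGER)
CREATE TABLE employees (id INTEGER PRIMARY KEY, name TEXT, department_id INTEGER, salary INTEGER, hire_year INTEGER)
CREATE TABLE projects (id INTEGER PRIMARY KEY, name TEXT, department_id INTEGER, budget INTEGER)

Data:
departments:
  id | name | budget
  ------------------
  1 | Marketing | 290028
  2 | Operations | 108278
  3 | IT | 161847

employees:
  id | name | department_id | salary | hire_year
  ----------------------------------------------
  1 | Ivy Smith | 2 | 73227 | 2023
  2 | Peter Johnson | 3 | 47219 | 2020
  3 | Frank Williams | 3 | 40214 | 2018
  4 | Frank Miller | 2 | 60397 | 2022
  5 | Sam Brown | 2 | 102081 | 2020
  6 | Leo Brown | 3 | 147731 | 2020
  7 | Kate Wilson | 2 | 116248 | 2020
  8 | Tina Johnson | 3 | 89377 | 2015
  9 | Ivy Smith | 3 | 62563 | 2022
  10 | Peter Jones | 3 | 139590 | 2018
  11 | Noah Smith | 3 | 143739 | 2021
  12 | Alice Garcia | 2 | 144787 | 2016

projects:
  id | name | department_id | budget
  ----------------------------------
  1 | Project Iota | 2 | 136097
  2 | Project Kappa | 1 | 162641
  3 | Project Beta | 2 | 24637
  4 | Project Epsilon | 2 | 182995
SELECT p.name, SUM(c.salary) AS sum_salary FROM employees c JOIN departments p ON c.department_id = p.id GROUP BY p.id, p.name

Execution result:
name | sum_salary
Operations | 496740
IT | 670433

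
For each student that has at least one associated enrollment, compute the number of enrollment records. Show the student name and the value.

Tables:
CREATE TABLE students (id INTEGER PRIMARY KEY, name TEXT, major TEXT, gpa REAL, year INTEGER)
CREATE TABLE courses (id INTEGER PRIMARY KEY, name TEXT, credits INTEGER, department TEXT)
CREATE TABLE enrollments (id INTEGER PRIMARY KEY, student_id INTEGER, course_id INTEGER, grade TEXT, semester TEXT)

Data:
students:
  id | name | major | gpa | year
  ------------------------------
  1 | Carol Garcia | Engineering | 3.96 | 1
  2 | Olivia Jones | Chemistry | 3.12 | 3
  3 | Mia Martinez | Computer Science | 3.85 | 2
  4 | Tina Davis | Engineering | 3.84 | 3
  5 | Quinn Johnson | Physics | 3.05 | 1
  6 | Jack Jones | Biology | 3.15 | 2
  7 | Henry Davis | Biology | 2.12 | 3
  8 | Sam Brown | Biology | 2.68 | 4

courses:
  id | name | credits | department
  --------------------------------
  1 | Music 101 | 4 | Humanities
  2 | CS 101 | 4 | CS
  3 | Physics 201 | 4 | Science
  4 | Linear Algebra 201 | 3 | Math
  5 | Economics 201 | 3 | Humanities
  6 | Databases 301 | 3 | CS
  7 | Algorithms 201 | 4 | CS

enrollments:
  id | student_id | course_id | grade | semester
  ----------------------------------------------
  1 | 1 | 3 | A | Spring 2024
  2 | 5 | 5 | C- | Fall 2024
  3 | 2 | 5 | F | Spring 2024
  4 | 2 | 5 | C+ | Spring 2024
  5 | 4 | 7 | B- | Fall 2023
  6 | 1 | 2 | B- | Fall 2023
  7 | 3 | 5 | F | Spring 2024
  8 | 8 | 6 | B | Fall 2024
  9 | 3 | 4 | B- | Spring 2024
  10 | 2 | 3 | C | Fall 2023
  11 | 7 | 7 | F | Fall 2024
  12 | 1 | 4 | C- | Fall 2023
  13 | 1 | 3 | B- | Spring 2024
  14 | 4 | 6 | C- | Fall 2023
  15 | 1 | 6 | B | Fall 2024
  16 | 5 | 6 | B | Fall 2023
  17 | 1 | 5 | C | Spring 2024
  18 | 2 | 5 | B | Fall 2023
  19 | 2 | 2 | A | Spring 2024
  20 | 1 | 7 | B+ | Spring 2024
SELECT p.name, COUNT(*) AS n FROM enrollments c JOIN students p ON c.student_id = p.id GROUP BY p.id, p.name

Execution result:
name | n
Carol Garcia | 7
Olivia Jones | 5
Mia Martinez | 2
Tina Davis | 2
Quinn Johnson | 2
Henry Davis | 1
Sam Brown | 1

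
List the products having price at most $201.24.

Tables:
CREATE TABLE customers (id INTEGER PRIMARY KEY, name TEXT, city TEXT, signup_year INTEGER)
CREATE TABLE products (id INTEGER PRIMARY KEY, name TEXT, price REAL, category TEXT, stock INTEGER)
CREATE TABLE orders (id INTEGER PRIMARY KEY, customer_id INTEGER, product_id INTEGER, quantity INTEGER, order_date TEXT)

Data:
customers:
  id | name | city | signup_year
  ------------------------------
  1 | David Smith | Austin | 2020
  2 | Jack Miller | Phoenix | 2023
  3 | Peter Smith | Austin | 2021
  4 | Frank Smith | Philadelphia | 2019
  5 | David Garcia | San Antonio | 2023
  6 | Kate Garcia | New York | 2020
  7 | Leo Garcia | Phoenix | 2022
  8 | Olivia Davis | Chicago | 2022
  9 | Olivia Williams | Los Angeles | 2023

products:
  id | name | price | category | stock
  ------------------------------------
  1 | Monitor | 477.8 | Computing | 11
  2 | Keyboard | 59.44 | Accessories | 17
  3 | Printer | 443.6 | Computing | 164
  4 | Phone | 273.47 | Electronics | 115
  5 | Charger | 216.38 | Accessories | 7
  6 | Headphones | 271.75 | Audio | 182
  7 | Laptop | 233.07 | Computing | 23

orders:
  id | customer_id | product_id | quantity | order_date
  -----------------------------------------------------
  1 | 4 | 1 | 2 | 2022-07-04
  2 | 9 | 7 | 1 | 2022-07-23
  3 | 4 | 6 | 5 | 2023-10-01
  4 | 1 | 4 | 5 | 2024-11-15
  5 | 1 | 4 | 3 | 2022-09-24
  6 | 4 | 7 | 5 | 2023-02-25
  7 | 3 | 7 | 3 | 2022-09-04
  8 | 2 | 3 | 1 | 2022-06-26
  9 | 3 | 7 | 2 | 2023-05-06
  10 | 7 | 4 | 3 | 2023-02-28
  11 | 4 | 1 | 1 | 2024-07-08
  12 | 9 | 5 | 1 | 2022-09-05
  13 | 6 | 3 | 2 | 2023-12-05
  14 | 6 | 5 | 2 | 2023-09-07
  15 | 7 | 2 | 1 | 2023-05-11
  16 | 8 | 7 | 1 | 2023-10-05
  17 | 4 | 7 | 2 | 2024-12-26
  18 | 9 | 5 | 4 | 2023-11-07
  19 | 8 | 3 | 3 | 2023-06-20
SELECT name, price FROM products WHERE price <= 201.24

Execution result:
name | price
Keyboard | 59.44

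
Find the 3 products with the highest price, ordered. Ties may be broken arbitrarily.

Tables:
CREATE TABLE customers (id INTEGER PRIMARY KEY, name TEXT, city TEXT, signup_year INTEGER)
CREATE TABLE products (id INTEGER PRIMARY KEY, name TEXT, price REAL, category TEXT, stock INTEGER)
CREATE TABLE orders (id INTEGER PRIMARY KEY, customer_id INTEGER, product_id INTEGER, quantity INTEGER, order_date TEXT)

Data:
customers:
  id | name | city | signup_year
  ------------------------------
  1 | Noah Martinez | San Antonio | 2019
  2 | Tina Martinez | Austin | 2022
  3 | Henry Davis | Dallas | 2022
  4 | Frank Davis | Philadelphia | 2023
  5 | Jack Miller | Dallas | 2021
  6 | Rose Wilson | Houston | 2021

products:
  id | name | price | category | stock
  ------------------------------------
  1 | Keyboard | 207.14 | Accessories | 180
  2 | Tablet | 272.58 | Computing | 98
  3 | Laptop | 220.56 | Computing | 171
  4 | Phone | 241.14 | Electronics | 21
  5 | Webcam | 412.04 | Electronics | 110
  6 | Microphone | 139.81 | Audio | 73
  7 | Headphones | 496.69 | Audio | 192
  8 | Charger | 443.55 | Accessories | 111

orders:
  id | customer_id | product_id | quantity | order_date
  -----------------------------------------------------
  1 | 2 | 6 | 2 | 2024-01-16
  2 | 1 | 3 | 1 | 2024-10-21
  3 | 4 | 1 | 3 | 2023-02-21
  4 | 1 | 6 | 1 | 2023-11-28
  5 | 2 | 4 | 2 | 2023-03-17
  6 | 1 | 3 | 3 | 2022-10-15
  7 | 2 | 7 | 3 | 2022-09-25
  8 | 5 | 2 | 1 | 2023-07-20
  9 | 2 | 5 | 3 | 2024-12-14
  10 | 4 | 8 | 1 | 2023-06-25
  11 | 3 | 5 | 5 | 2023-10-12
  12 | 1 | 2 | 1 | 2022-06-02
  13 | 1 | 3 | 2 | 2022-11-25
SELECT name, price FROM products ORDER BY price DESC LIMIT 3

Execution result:
name | price
Headphones | 496.69
Charger | 443.55
Webcam | 412.04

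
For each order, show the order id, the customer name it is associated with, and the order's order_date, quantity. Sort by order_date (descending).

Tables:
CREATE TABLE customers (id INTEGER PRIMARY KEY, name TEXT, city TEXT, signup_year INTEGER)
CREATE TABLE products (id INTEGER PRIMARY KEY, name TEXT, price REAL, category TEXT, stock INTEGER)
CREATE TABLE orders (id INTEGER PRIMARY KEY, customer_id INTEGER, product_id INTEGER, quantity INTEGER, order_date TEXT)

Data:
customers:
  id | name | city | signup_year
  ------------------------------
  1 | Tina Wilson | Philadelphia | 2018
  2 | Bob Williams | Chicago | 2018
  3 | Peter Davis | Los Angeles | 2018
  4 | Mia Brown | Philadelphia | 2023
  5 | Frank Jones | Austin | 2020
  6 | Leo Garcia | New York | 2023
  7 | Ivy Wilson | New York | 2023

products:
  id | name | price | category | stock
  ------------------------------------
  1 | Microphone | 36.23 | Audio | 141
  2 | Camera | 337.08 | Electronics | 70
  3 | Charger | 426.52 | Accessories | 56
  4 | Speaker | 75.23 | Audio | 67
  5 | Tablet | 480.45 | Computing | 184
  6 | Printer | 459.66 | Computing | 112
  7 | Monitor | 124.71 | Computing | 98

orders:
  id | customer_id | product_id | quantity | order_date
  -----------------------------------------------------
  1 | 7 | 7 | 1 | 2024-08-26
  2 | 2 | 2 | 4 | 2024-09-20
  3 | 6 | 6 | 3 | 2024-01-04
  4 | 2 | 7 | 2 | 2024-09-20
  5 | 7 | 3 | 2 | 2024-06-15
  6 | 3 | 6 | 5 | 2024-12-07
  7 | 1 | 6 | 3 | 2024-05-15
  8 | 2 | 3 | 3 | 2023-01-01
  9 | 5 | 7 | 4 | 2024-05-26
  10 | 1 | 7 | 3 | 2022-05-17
SELECT c.id, p.name AS customer, c.order_date, c.quantity FROM orders c JOIN customers p ON c.customer_id = p.id ORDER BY c.order_date DESC

Execution result:
id | customer | order_date | quantity
6 | Peter Davis | 2024-12-07 | 5
2 | Bob Williams | 2024-09-20 | 4
4 | Bob Williams | 2024-09-20 | 2
1 | Ivy Wilson | 2024-08-26 | 1
5 | Ivy Wilson | 2024-06-15 | 2
9 | Frank Jones | 2024-05-26 | 4
7 | Tina Wilson | 2024-05-15 | 3
3 | Leo Garcia | 2024-01-04 | 3
8 | Bob Williams | 2023-01-01 | 3
10 | Tina Wilson | 2022-05-17 | 3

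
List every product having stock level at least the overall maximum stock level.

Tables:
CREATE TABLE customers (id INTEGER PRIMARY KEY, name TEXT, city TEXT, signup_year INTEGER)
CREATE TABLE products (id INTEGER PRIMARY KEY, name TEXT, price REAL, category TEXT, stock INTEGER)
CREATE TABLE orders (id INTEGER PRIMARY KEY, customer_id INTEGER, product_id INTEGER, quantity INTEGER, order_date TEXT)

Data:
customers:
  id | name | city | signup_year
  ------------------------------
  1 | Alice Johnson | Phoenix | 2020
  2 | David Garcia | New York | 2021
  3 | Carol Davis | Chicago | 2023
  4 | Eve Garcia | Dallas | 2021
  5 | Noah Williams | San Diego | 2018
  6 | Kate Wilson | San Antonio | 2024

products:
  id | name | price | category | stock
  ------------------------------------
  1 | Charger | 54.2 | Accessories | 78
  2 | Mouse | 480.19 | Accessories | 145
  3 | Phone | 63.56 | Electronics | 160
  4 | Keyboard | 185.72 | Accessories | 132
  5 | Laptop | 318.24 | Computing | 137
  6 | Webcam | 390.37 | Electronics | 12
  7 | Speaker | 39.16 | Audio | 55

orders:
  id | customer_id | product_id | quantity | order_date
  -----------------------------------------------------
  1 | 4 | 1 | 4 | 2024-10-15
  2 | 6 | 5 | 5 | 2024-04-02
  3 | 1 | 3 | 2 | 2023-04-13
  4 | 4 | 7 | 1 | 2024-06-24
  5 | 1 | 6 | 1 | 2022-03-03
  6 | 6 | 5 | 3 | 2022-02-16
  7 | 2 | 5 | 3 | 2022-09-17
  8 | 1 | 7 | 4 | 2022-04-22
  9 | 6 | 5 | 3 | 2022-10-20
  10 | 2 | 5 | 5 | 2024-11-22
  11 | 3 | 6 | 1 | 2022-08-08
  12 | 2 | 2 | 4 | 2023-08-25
SELECT name, stock FROM products WHERE stock >= (SELECT MAX(stock) FROM products)

Execution result:
name | stock
Phone | 160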